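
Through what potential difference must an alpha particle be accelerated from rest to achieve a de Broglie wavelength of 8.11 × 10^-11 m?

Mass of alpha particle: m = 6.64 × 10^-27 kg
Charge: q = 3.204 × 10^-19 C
1.57 × 10^-2 V

From λ = h/√(2mqV), we solve for V:

λ² = h²/(2mqV)
V = h²/(2mqλ²)
V = (6.626 × 10^-34 J·s)² / (2 × 6.64 × 10^-27 kg × 3.204 × 10^-19 C × (8.11 × 10^-11 m)²)
V = 1.57 × 10^-2 V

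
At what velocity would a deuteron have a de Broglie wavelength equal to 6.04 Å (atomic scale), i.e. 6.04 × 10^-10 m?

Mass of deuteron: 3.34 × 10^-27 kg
3.28 × 10^2 m/s

From λ = h/(mv), solve for v:

v = h/(mλ)
v = (6.626 × 10^-34 J·s) / (3.34 × 10^-27 kg × 6.04 × 10^-10 m)
v = 3.28 × 10^2 m/s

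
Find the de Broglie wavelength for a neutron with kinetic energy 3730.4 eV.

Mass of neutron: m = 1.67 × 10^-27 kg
4.69 × 10^-13 m

Using λ = h/√(2mKE):

First convert KE to Joules: KE = 3730.4 eV = 5.977 × 10^-16 J

λ = h/√(2mKE)
λ = (6.626 × 10^-34 J·s) / √(2 × 1.67 × 10^-27 kg × 5.977 × 10^-16 J)
λ = 4.69 × 10^-13 m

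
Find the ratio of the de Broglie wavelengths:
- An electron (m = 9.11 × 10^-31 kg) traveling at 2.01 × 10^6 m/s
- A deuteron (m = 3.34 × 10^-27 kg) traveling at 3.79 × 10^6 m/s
λ₁/λ₂ = 6.91 × 10^3

Using λ = h/(mv):

λ₁ = h/(m₁v₁) = 3.62 × 10^-10 m
λ₂ = h/(m₂v₂) = 5.23 × 10^-14 m

Ratio λ₁/λ₂ = (m₂v₂)/(m₁v₁)
         = (3.34 × 10^-27 kg × 3.79 × 10^6 m/s) / (9.11 × 10^-31 kg × 2.01 × 10^6 m/s)
         = 6.91 × 10^3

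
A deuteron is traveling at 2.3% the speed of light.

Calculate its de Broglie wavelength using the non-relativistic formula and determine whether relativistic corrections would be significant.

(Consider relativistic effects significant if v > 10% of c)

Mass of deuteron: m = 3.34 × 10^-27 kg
No, relativistic corrections are not needed.

Using the non-relativistic de Broglie formula λ = h/(mv):

v = 2.3% × c = 6.895 × 10^6 m/s

λ = h/(mv)
λ = (6.626 × 10^-34 J·s) / (3.34 × 10^-27 kg × 6.895 × 10^6 m/s)
λ = 2.88 × 10^-14 m

Since v = 2.3% of c < 10% of c, relativistic corrections are NOT significant and this non-relativistic result is a good approximation.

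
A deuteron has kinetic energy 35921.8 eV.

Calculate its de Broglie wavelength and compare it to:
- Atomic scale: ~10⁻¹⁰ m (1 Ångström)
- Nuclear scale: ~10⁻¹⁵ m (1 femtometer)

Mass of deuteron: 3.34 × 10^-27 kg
λ = 1.07 × 10^-13 m, which is between nuclear and atomic scales.

Using λ = h/√(2mKE):

KE = 35921.8 eV = 5.755 × 10^-15 J

λ = h/√(2mKE)
λ = (6.626 × 10^-34 J·s) / √(2 × 3.34 × 10^-27 kg × 5.755 × 10^-15 J)
λ = 1.07 × 10^-13 m

Comparison:
- Atomic scale (10⁻¹⁰ m): λ is 0.0011× this size
- Nuclear scale (10⁻¹⁵ m): λ is 1.1e+02× this size

The wavelength is between nuclear and atomic scales.

This wavelength is appropriate for probing atomic structure but too large for nuclear physics experiments.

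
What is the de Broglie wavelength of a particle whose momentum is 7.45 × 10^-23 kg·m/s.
8.89 × 10^-12 m

Using the de Broglie relation λ = h/p:

λ = h/p
λ = (6.626 × 10^-34 J·s) / (7.45 × 10^-23 kg·m/s)
λ = 8.89 × 10^-12 m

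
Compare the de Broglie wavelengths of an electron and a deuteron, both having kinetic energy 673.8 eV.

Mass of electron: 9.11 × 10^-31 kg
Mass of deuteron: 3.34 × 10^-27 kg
The electron has the longer wavelength.

Using λ = h/√(2mKE):

For electron: λ₁ = h/√(2m₁KE) = 4.72 × 10^-11 m
For deuteron: λ₂ = h/√(2m₂KE) = 7.80 × 10^-13 m

Since λ ∝ 1/√m at constant kinetic energy, the lighter particle has the longer wavelength.

The electron has the longer de Broglie wavelength.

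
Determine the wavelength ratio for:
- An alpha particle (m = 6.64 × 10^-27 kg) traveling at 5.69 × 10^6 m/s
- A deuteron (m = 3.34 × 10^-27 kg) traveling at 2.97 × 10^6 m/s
λ₁/λ₂ = 0.263

Using λ = h/(mv):

λ₁ = h/(m₁v₁) = 1.75 × 10^-14 m
λ₂ = h/(m₂v₂) = 6.68 × 10^-14 m

Ratio λ₁/λ₂ = (m₂v₂)/(m₁v₁)
         = (3.34 × 10^-27 kg × 2.97 × 10^6 m/s) / (6.64 × 10^-27 kg × 5.69 × 10^6 m/s)
         = 0.263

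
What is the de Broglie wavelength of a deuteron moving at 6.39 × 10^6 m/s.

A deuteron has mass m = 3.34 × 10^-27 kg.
3.10 × 10^-14 m

Using the de Broglie relation λ = h/(mv):

λ = h/(mv)
λ = (6.626 × 10^-34 J·s) / (3.34 × 10^-27 kg × 6.39 × 10^6 m/s)
λ = 3.10 × 10^-14 m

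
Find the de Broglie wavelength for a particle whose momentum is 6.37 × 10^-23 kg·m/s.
1.04 × 10^-11 m

Using the de Broglie relation λ = h/p:

λ = h/p
λ = (6.626 × 10^-34 J·s) / (6.37 × 10^-23 kg·m/s)
λ = 1.04 × 10^-11 m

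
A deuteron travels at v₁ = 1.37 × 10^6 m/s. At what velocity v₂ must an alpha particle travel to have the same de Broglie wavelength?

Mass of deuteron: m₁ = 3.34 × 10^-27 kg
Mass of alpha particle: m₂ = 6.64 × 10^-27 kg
v₂ = 6.89 × 10^5 m/s

For equal de Broglie wavelengths: λ₁ = λ₂

h/(m₁v₁) = h/(m₂v₂)
m₁v₁ = m₂v₂
v₂ = v₁ · (m₁/m₂)

v₂ = 1.37 × 10^6 m/s × (3.34 × 10^-27 kg / 6.64 × 10^-27 kg)
v₂ = 6.89 × 10^5 m/s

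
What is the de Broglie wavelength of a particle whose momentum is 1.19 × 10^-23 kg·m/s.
5.57 × 10^-11 m

Using the de Broglie relation λ = h/p:

λ = h/p
λ = (6.626 × 10^-34 J·s) / (1.19 × 10^-23 kg·m/s)
λ = 5.57 × 10^-11 m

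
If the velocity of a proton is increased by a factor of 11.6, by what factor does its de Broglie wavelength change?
The wavelength decreases by a factor of 11.6.

From λ = h/(mv), the wavelength is inversely proportional to velocity:

λ ∝ 1/v

If v → 11.6v, then λ → λ/11.6

When velocity is increased by a factor of 11.6, the wavelength decreases by a factor of 11.6.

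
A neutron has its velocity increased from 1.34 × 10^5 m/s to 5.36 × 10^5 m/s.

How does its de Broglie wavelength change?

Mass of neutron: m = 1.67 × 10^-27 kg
The wavelength decreases by a factor of 4.

Using λ = h/(mv):

Initial wavelength: λ₁ = h/(mv₁) = 2.96 × 10^-12 m
Final wavelength: λ₂ = h/(mv₂) = 7.40 × 10^-13 m

Since λ ∝ 1/v, when velocity increases by a factor of 4, the wavelength decreases by a factor of 4.

λ₂/λ₁ = v₁/v₂ = 1/4

The wavelength decreases by a factor of 4.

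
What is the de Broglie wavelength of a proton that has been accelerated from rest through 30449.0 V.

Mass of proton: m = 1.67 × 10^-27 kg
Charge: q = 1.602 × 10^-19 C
1.64 × 10^-13 m

When a particle is accelerated through voltage V, it gains kinetic energy KE = qV.

The de Broglie wavelength is then λ = h/√(2mqV):

λ = h/√(2mqV)
λ = (6.626 × 10^-34 J·s) / √(2 × 1.67 × 10^-27 kg × 1.602 × 10^-19 C × 30449.0 V)
λ = 1.64 × 10^-13 m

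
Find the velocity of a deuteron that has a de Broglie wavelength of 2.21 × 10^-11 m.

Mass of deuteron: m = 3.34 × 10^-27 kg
8.98 × 10^3 m/s

From the de Broglie relation λ = h/(mv), we solve for v:

v = h/(mλ)
v = (6.626 × 10^-34 J·s) / (3.34 × 10^-27 kg × 2.21 × 10^-11 m)
v = 8.98 × 10^3 m/s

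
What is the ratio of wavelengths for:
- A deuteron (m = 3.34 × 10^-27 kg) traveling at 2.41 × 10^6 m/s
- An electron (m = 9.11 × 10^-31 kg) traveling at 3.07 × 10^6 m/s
λ₁/λ₂ = 3.47 × 10^-4

Using λ = h/(mv):

λ₁ = h/(m₁v₁) = 8.23 × 10^-14 m
λ₂ = h/(m₂v₂) = 2.37 × 10^-10 m

Ratio λ₁/λ₂ = (m₂v₂)/(m₁v₁)
         = (9.11 × 10^-31 kg × 3.07 × 10^6 m/s) / (3.34 × 10^-27 kg × 2.41 × 10^6 m/s)
         = 3.47 × 10^-4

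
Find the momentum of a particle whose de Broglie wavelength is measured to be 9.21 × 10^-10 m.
7.19 × 10^-25 kg·m/s

From the de Broglie relation λ = h/p, we solve for p:

p = h/λ
p = (6.626 × 10^-34 J·s) / (9.21 × 10^-10 m)
p = 7.19 × 10^-25 kg·m/s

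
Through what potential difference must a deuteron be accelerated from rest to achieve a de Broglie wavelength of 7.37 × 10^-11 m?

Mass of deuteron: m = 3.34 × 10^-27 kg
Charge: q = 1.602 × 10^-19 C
7.55 × 10^-2 V

From λ = h/√(2mqV), we solve for V:

λ² = h²/(2mqV)
V = h²/(2mqλ²)
V = (6.626 × 10^-34 J·s)² / (2 × 3.34 × 10^-27 kg × 1.602 × 10^-19 C × (7.37 × 10^-11 m)²)
V = 7.55 × 10^-2 V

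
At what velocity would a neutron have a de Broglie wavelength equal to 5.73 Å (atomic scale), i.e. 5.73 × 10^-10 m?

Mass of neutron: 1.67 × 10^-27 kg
6.92 × 10^2 m/s

From λ = h/(mv), solve for v:

v = h/(mλ)
v = (6.626 × 10^-34 J·s) / (1.67 × 10^-27 kg × 5.73 × 10^-10 m)
v = 6.92 × 10^2 m/s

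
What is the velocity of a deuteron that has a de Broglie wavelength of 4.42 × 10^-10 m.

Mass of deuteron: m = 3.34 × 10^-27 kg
4.49 × 10^2 m/s

From the de Broglie relation λ = h/(mv), we solve for v:

v = h/(mλ)
v = (6.626 × 10^-34 J·s) / (3.34 × 10^-27 kg × 4.42 × 10^-10 m)
v = 4.49 × 10^2 m/s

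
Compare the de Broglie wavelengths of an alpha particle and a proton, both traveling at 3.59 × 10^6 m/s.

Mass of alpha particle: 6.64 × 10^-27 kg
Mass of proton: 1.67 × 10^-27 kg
The proton has the longer wavelength.

Using λ = h/(mv), since both particles have the same velocity, the wavelength depends only on mass.

For alpha particle: λ₁ = h/(m₁v) = 2.78 × 10^-14 m
For proton: λ₂ = h/(m₂v) = 1.11 × 10^-13 m

Since λ ∝ 1/m at constant velocity, the lighter particle has the longer wavelength.

The proton has the longer de Broglie wavelength.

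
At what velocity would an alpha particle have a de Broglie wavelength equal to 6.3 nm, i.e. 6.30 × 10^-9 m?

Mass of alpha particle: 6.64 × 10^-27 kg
1.58 × 10^1 m/s

From λ = h/(mv), solve for v:

v = h/(mλ)
v = (6.626 × 10^-34 J·s) / (6.64 × 10^-27 kg × 6.30 × 10^-9 m)
v = 1.58 × 10^1 m/s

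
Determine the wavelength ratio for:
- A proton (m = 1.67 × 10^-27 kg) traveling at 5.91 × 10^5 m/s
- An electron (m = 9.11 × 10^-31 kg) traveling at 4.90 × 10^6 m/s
λ₁/λ₂ = 4.52 × 10^-3

Using λ = h/(mv):

λ₁ = h/(m₁v₁) = 6.71 × 10^-13 m
λ₂ = h/(m₂v₂) = 1.48 × 10^-10 m

Ratio λ₁/λ₂ = (m₂v₂)/(m₁v₁)
         = (9.11 × 10^-31 kg × 4.90 × 10^6 m/s) / (1.67 × 10^-27 kg × 5.91 × 10^5 m/s)
         = 4.52 × 10^-3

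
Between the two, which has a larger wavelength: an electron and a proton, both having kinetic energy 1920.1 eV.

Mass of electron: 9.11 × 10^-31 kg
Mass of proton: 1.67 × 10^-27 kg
The electron has the longer wavelength.

Using λ = h/√(2mKE):

For electron: λ₁ = h/√(2m₁KE) = 2.80 × 10^-11 m
For proton: λ₂ = h/√(2m₂KE) = 6.54 × 10^-13 m

Since λ ∝ 1/√m at constant kinetic energy, the lighter particle has the longer wavelength.

The electron has the longer de Broglie wavelength.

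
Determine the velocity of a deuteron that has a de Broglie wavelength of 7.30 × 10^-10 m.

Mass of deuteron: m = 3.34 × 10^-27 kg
2.72 × 10^2 m/s

From the de Broglie relation λ = h/(mv), we solve for v:

v = h/(mλ)
v = (6.626 × 10^-34 J·s) / (3.34 × 10^-27 kg × 7.30 × 10^-10 m)
v = 2.72 × 10^2 m/s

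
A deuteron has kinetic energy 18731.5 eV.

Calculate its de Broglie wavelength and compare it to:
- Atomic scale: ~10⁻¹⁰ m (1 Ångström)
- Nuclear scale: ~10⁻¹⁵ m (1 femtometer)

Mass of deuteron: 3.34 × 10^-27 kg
λ = 1.48 × 10^-13 m, which is between nuclear and atomic scales.

Using λ = h/√(2mKE):

KE = 18731.5 eV = 3.001 × 10^-15 J

λ = h/√(2mKE)
λ = (6.626 × 10^-34 J·s) / √(2 × 3.34 × 10^-27 kg × 3.001 × 10^-15 J)
λ = 1.48 × 10^-13 m

Comparison:
- Atomic scale (10⁻¹⁰ m): λ is 0.0015× this size
- Nuclear scale (10⁻¹⁵ m): λ is 1.5e+02× this size

The wavelength is between nuclear and atomic scales.

This wavelength is appropriate for probing atomic structure but too large for nuclear physics experiments.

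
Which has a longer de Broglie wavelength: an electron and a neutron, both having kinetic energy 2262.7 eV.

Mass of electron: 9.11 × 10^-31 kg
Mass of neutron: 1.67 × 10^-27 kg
The electron has the longer wavelength.

Using λ = h/√(2mKE):

For electron: λ₁ = h/√(2m₁KE) = 2.58 × 10^-11 m
For neutron: λ₂ = h/√(2m₂KE) = 6.02 × 10^-13 m

Since λ ∝ 1/√m at constant kinetic energy, the lighter particle has the longer wavelength.

The electron has the longer de Broglie wavelength.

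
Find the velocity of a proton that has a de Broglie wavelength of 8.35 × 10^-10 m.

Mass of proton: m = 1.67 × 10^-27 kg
4.75 × 10^2 m/s

From the de Broglie relation λ = h/(mv), we solve for v:

v = h/(mλ)
v = (6.626 × 10^-34 J·s) / (1.67 × 10^-27 kg × 8.35 × 10^-10 m)
v = 4.75 × 10^2 m/s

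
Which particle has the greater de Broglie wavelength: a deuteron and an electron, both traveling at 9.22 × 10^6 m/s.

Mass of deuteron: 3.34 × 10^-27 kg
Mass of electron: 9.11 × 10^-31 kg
The electron has the longer wavelength.

Using λ = h/(mv), since both particles have the same velocity, the wavelength depends only on mass.

For deuteron: λ₁ = h/(m₁v) = 2.15 × 10^-14 m
For electron: λ₂ = h/(m₂v) = 7.89 × 10^-11 m

Since λ ∝ 1/m at constant velocity, the lighter particle has the longer wavelength.

The electron has the longer de Broglie wavelength.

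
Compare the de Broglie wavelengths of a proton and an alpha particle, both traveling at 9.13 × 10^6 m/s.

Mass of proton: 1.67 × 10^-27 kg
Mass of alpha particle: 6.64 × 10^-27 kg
The proton has the longer wavelength.

Using λ = h/(mv), since both particles have the same velocity, the wavelength depends only on mass.

For proton: λ₁ = h/(m₁v) = 4.35 × 10^-14 m
For alpha particle: λ₂ = h/(m₂v) = 1.09 × 10^-14 m

Since λ ∝ 1/m at constant velocity, the lighter particle has the longer wavelength.

The proton has the longer de Broglie wavelength.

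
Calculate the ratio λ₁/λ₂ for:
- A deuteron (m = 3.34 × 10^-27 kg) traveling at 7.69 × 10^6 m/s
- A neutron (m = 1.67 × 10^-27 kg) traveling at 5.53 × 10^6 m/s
λ₁/λ₂ = 0.360

Using λ = h/(mv):

λ₁ = h/(m₁v₁) = 2.58 × 10^-14 m
λ₂ = h/(m₂v₂) = 7.17 × 10^-14 m

Ratio λ₁/λ₂ = (m₂v₂)/(m₁v₁)
         = (1.67 × 10^-27 kg × 5.53 × 10^6 m/s) / (3.34 × 10^-27 kg × 7.69 × 10^6 m/s)
         = 0.360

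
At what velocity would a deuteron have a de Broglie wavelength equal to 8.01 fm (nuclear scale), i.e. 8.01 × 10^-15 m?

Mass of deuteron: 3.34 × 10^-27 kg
2.48 × 10^7 m/s

From λ = h/(mv), solve for v:

v = h/(mλ)
v = (6.626 × 10^-34 J·s) / (3.34 × 10^-27 kg × 8.01 × 10^-15 m)
v = 2.48 × 10^7 m/s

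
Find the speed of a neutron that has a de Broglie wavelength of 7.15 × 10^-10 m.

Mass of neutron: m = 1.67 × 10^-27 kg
5.55 × 10^2 m/s

From the de Broglie relation λ = h/(mv), we solve for v:

v = h/(mλ)
v = (6.626 × 10^-34 J·s) / (1.67 × 10^-27 kg × 7.15 × 10^-10 m)
v = 5.55 × 10^2 m/s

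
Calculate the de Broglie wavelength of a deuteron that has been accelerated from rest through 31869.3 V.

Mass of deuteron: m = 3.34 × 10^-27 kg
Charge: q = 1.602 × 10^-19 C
1.13 × 10^-13 m

When a particle is accelerated through voltage V, it gains kinetic energy KE = qV.

The de Broglie wavelength is then λ = h/√(2mqV):

λ = h/√(2mqV)
λ = (6.626 × 10^-34 J·s) / √(2 × 3.34 × 10^-27 kg × 1.602 × 10^-19 C × 31869.3 V)
λ = 1.13 × 10^-13 m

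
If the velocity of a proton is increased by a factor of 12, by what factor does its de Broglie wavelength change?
The wavelength decreases by a factor of 12.

From λ = h/(mv), the wavelength is inversely proportional to velocity:

λ ∝ 1/v

If v → 12v, then λ → λ/12

When velocity is increased by a factor of 12, the wavelength decreases by a factor of 12.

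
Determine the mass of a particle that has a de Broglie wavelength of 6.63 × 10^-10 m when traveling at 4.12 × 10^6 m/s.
2.43 × 10^-31 kg

From the de Broglie relation λ = h/(mv), we solve for m:

m = h/(λv)
m = (6.626 × 10^-34 J·s) / (6.63 × 10^-10 m × 4.12 × 10^6 m/s)
m = 2.43 × 10^-31 kg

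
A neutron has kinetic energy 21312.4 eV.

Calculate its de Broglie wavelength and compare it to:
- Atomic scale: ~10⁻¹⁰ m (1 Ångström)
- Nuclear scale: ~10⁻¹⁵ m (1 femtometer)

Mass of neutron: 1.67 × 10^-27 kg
λ = 1.96 × 10^-13 m, which is between nuclear and atomic scales.

Using λ = h/√(2mKE):

KE = 21312.4 eV = 3.415 × 10^-15 J

λ = h/√(2mKE)
λ = (6.626 × 10^-34 J·s) / √(2 × 1.67 × 10^-27 kg × 3.415 × 10^-15 J)
λ = 1.96 × 10^-13 m

Comparison:
- Atomic scale (10⁻¹⁰ m): λ is 0.002× this size
- Nuclear scale (10⁻¹⁵ m): λ is 2e+02× this size

The wavelength is between nuclear and atomic scales.

This wavelength is appropriate for probing atomic structure but too large for nuclear physics experiments.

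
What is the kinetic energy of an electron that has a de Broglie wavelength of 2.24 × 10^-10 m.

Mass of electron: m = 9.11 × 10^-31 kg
4.80 × 10^-18 J (or 30.0 eV)

From λ = h/√(2mKE), we solve for KE:

λ² = h²/(2mKE)
KE = h²/(2mλ²)
KE = (6.626 × 10^-34 J·s)² / (2 × 9.11 × 10^-31 kg × (2.24 × 10^-10 m)²)
KE = 4.80 × 10^-18 J
KE = 30.0 eV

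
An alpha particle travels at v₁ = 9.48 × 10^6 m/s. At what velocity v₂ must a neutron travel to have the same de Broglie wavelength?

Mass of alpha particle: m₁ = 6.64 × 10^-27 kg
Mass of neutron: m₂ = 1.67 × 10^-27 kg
v₂ = 3.77 × 10^7 m/s

For equal de Broglie wavelengths: λ₁ = λ₂

h/(m₁v₁) = h/(m₂v₂)
m₁v₁ = m₂v₂
v₂ = v₁ · (m₁/m₂)

v₂ = 9.48 × 10^6 m/s × (6.64 × 10^-27 kg / 1.67 × 10^-27 kg)
v₂ = 3.77 × 10^7 m/s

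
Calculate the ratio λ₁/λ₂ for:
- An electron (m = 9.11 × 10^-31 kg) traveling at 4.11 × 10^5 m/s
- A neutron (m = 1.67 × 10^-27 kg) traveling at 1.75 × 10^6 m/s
λ₁/λ₂ = 7.81 × 10^3

Using λ = h/(mv):

λ₁ = h/(m₁v₁) = 1.77 × 10^-9 m
λ₂ = h/(m₂v₂) = 2.27 × 10^-13 m

Ratio λ₁/λ₂ = (m₂v₂)/(m₁v₁)
         = (1.67 × 10^-27 kg × 1.75 × 10^6 m/s) / (9.11 × 10^-31 kg × 4.11 × 10^5 m/s)
         = 7.81 × 10^3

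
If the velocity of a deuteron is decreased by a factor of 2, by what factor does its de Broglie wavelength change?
The wavelength increases by a factor of 2.

From λ = h/(mv), the wavelength is inversely proportional to velocity:

λ ∝ 1/v

If v → v/2, then λ → 2λ

When velocity is decreased by a factor of 2, the wavelength increases by a factor of 2.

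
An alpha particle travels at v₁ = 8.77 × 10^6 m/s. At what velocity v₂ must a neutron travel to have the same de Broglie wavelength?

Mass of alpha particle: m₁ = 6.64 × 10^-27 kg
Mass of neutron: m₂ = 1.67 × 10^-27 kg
v₂ = 3.49 × 10^7 m/s

For equal de Broglie wavelengths: λ₁ = λ₂

h/(m₁v₁) = h/(m₂v₂)
m₁v₁ = m₂v₂
v₂ = v₁ · (m₁/m₂)

v₂ = 8.77 × 10^6 m/s × (6.64 × 10^-27 kg / 1.67 × 10^-27 kg)
v₂ = 3.49 × 10^7 m/s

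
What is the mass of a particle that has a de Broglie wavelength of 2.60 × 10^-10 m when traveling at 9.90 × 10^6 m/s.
2.57 × 10^-31 kg

From the de Broglie relation λ = h/(mv), we solve for m:

m = h/(λv)
m = (6.626 × 10^-34 J·s) / (2.60 × 10^-10 m × 9.90 × 10^6 m/s)
m = 2.57 × 10^-31 kg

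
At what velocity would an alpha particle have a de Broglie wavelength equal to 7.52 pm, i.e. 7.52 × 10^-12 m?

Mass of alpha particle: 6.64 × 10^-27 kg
1.33 × 10^4 m/s

From λ = h/(mv), solve for v:

v = h/(mλ)
v = (6.626 × 10^-34 J·s) / (6.64 × 10^-27 kg × 7.52 × 10^-12 m)
v = 1.33 × 10^4 m/s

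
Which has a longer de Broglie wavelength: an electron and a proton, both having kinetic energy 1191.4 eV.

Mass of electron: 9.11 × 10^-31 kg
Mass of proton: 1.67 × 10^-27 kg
The electron has the longer wavelength.

Using λ = h/√(2mKE):

For electron: λ₁ = h/√(2m₁KE) = 3.55 × 10^-11 m
For proton: λ₂ = h/√(2m₂KE) = 8.30 × 10^-13 m

Since λ ∝ 1/√m at constant kinetic energy, the lighter particle has the longer wavelength.

The electron has the longer de Broglie wavelength.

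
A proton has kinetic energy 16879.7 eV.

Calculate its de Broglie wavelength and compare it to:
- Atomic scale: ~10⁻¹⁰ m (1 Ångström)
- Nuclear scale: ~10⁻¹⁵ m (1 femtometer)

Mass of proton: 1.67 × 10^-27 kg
λ = 2.20 × 10^-13 m, which is between nuclear and atomic scales.

Using λ = h/√(2mKE):

KE = 16879.7 eV = 2.704 × 10^-15 J

λ = h/√(2mKE)
λ = (6.626 × 10^-34 J·s) / √(2 × 1.67 × 10^-27 kg × 2.704 × 10^-15 J)
λ = 2.20 × 10^-13 m

Comparison:
- Atomic scale (10⁻¹⁰ m): λ is 0.0022× this size
- Nuclear scale (10⁻¹⁵ m): λ is 2.2e+02× this size

The wavelength is between nuclear and atomic scales.

This wavelength is appropriate for probing atomic structure but too large for nuclear physics experiments.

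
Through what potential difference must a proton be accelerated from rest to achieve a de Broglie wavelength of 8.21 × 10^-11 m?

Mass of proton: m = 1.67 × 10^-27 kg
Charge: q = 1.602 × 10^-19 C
1.22 × 10^-1 V

From λ = h/√(2mqV), we solve for V:

λ² = h²/(2mqV)
V = h²/(2mqλ²)
V = (6.626 × 10^-34 J·s)² / (2 × 1.67 × 10^-27 kg × 1.602 × 10^-19 C × (8.21 × 10^-11 m)²)
V = 1.22 × 10^-1 V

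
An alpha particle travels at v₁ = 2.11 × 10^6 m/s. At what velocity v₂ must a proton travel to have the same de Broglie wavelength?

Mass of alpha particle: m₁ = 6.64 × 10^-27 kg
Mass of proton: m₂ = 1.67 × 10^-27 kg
v₂ = 8.39 × 10^6 m/s

For equal de Broglie wavelengths: λ₁ = λ₂

h/(m₁v₁) = h/(m₂v₂)
m₁v₁ = m₂v₂
v₂ = v₁ · (m₁/m₂)

v₂ = 2.11 × 10^6 m/s × (6.64 × 10^-27 kg / 1.67 × 10^-27 kg)
v₂ = 8.39 × 10^6 m/s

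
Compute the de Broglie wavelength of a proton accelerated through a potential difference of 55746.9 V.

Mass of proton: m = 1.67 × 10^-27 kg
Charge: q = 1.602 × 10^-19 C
1.21 × 10^-13 m

When a particle is accelerated through voltage V, it gains kinetic energy KE = qV.

The de Broglie wavelength is then λ = h/√(2mqV):

λ = h/√(2mqV)
λ = (6.626 × 10^-34 J·s) / √(2 × 1.67 × 10^-27 kg × 1.602 × 10^-19 C × 55746.9 V)
λ = 1.21 × 10^-13 m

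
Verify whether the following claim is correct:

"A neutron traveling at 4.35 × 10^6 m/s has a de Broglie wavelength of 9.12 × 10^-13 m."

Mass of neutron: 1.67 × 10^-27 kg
False

The claim is incorrect.

Using λ = h/(mv):
λ = (6.626 × 10^-34 J·s) / (1.67 × 10^-27 kg × 4.35 × 10^6 m/s)
λ = 9.12 × 10^-14 m

The actual wavelength differs from the claimed 9.12 × 10^-13 m.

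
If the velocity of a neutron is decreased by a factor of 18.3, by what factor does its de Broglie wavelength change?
The wavelength increases by a factor of 18.3.

From λ = h/(mv), the wavelength is inversely proportional to velocity:

λ ∝ 1/v

If v → v/18.3, then λ → 18.3λ

When velocity is decreased by a factor of 18.3, the wavelength increases by a factor of 18.3.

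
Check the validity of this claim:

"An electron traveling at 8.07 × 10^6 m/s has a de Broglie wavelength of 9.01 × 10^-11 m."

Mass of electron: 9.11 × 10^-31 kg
True

The claim is correct.

Using λ = h/(mv):
λ = (6.626 × 10^-34 J·s) / (9.11 × 10^-31 kg × 8.07 × 10^6 m/s)
λ = 9.01 × 10^-11 m

This matches the claimed value.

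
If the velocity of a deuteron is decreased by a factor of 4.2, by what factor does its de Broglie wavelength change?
The wavelength increases by a factor of 4.2.

From λ = h/(mv), the wavelength is inversely proportional to velocity:

λ ∝ 1/v

If v → v/4.2, then λ → 4.2λ

When velocity is decreased by a factor of 4.2, the wavelength increases by a factor of 4.2.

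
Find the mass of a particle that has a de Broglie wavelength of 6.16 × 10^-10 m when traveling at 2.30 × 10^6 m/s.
4.68 × 10^-31 kg

From the de Broglie relation λ = h/(mv), we solve for m:

m = h/(λv)
m = (6.626 × 10^-34 J·s) / (6.16 × 10^-10 m × 2.30 × 10^6 m/s)
m = 4.68 × 10^-31 kg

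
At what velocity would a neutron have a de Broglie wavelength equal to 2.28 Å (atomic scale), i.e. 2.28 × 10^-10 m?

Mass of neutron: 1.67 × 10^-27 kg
1.74 × 10^3 m/s

From λ = h/(mv), solve for v:

v = h/(mλ)
v = (6.626 × 10^-34 J·s) / (1.67 × 10^-27 kg × 2.28 × 10^-10 m)
v = 1.74 × 10^3 m/s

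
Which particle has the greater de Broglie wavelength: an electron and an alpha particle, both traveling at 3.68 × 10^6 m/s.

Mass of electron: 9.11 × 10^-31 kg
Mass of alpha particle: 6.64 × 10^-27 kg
The electron has the longer wavelength.

Using λ = h/(mv), since both particles have the same velocity, the wavelength depends only on mass.

For electron: λ₁ = h/(m₁v) = 1.98 × 10^-10 m
For alpha particle: λ₂ = h/(m₂v) = 2.71 × 10^-14 m

Since λ ∝ 1/m at constant velocity, the lighter particle has the longer wavelength.

The electron has the longer de Broglie wavelength.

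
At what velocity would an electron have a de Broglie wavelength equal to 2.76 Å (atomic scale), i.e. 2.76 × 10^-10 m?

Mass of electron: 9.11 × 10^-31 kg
2.64 × 10^6 m/s

From λ = h/(mv), solve for v:

v = h/(mλ)
v = (6.626 × 10^-34 J·s) / (9.11 × 10^-31 kg × 2.76 × 10^-10 m)
v = 2.64 × 10^6 m/s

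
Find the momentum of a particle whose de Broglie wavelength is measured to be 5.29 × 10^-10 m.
1.25 × 10^-24 kg·m/s

From the de Broglie relation λ = h/p, we solve for p:

p = h/λ
p = (6.626 × 10^-34 J·s) / (5.29 × 10^-10 m)
p = 1.25 × 10^-24 kg·m/s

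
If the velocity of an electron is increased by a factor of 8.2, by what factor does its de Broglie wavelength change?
The wavelength decreases by a factor of 8.2.

From λ = h/(mv), the wavelength is inversely proportional to velocity:

λ ∝ 1/v

If v → 8.2v, then λ → λ/8.2

When velocity is increased by a factor of 8.2, the wavelength decreases by a factor of 8.2.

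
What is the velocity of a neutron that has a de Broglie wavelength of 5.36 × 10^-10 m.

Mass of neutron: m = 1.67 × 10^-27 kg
7.40 × 10^2 m/s

From the de Broglie relation λ = h/(mv), we solve for v:

v = h/(mλ)
v = (6.626 × 10^-34 J·s) / (1.67 × 10^-27 kg × 5.36 × 10^-10 m)
v = 7.40 × 10^2 m/s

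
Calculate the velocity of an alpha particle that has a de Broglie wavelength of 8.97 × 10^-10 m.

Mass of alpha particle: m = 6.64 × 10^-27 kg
1.11 × 10^2 m/s

From the de Broglie relation λ = h/(mv), we solve for v:

v = h/(mλ)
v = (6.626 × 10^-34 J·s) / (6.64 × 10^-27 kg × 8.97 × 10^-10 m)
v = 1.11 × 10^2 m/s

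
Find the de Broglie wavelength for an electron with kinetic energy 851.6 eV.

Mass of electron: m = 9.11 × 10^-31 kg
4.20 × 10^-11 m

Using λ = h/√(2mKE):

First convert KE to Joules: KE = 851.6 eV = 1.364 × 10^-16 J

λ = h/√(2mKE)
λ = (6.626 × 10^-34 J·s) / √(2 × 9.11 × 10^-31 kg × 1.364 × 10^-16 J)
λ = 4.20 × 10^-11 m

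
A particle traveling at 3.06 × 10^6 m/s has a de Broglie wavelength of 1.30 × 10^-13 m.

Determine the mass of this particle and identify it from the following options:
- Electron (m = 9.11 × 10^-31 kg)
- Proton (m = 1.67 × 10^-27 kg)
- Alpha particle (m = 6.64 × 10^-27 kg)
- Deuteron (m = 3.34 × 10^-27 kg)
The particle is a proton.

From λ = h/(mv), solve for mass:

m = h/(λv)
m = (6.626 × 10^-34 J·s) / (1.30 × 10^-13 m × 3.06 × 10^6 m/s)
m = 1.67 × 10^-27 kg

Comparing with the listed masses, this is closest to a proton.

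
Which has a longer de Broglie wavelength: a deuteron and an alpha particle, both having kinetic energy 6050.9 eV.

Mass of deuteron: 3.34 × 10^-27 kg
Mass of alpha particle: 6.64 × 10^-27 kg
The deuteron has the longer wavelength.

Using λ = h/√(2mKE):

For deuteron: λ₁ = h/√(2m₁KE) = 2.60 × 10^-13 m
For alpha particle: λ₂ = h/√(2m₂KE) = 1.85 × 10^-13 m

Since λ ∝ 1/√m at constant kinetic energy, the lighter particle has the longer wavelength.

The deuteron has the longer de Broglie wavelength.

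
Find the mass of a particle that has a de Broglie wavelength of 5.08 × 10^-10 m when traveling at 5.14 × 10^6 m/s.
2.54 × 10^-31 kg

From the de Broglie relation λ = h/(mv), we solve for m:

m = h/(λv)
m = (6.626 × 10^-34 J·s) / (5.08 × 10^-10 m × 5.14 × 10^6 m/s)
m = 2.54 × 10^-31 kg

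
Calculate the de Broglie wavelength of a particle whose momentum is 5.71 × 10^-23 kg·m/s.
1.16 × 10^-11 m

Using the de Broglie relation λ = h/p:

λ = h/p
λ = (6.626 × 10^-34 J·s) / (5.71 × 10^-23 kg·m/s)
λ = 1.16 × 10^-11 m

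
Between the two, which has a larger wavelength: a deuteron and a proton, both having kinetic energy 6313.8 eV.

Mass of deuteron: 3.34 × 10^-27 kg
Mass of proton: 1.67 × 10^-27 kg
The proton has the longer wavelength.

Using λ = h/√(2mKE):

For deuteron: λ₁ = h/√(2m₁KE) = 2.55 × 10^-13 m
For proton: λ₂ = h/√(2m₂KE) = 3.60 × 10^-13 m

Since λ ∝ 1/√m at constant kinetic energy, the lighter particle has the longer wavelength.

The proton has the longer de Broglie wavelength.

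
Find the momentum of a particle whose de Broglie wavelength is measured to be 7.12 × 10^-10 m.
9.31 × 10^-25 kg·m/s

From the de Broglie relation λ = h/p, we solve for p:

p = h/λ
p = (6.626 × 10^-34 J·s) / (7.12 × 10^-10 m)
p = 9.31 × 10^-25 kg·m/s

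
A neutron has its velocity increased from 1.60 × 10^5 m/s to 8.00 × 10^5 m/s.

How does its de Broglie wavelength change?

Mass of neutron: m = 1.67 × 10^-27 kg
The wavelength decreases by a factor of 5.

Using λ = h/(mv):

Initial wavelength: λ₁ = h/(mv₁) = 2.48 × 10^-12 m
Final wavelength: λ₂ = h/(mv₂) = 4.96 × 10^-13 m

Since λ ∝ 1/v, when velocity increases by a factor of 5, the wavelength decreases by a factor of 5.

λ₂/λ₁ = v₁/v₂ = 1/5

The wavelength decreases by a factor of 5.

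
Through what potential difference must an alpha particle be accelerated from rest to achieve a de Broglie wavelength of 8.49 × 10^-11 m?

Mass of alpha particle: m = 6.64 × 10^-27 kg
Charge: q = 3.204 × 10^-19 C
1.43 × 10^-2 V

From λ = h/√(2mqV), we solve for V:

λ² = h²/(2mqV)
V = h²/(2mqλ²)
V = (6.626 × 10^-34 J·s)² / (2 × 6.64 × 10^-27 kg × 3.204 × 10^-19 C × (8.49 × 10^-11 m)²)
V = 1.43 × 10^-2 V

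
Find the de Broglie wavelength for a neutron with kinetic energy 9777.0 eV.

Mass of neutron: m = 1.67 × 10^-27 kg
2.90 × 10^-13 m

Using λ = h/√(2mKE):

First convert KE to Joules: KE = 9777.0 eV = 1.566 × 10^-15 J

λ = h/√(2mKE)
λ = (6.626 × 10^-34 J·s) / √(2 × 1.67 × 10^-27 kg × 1.566 × 10^-15 J)
λ = 2.90 × 10^-13 m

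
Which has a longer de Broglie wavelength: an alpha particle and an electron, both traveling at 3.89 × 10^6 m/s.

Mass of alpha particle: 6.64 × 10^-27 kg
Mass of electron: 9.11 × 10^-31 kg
The electron has the longer wavelength.

Using λ = h/(mv), since both particles have the same velocity, the wavelength depends only on mass.

For alpha particle: λ₁ = h/(m₁v) = 2.57 × 10^-14 m
For electron: λ₂ = h/(m₂v) = 1.87 × 10^-10 m

Since λ ∝ 1/m at constant velocity, the lighter particle has the longer wavelength.

The electron has the longer de Broglie wavelength.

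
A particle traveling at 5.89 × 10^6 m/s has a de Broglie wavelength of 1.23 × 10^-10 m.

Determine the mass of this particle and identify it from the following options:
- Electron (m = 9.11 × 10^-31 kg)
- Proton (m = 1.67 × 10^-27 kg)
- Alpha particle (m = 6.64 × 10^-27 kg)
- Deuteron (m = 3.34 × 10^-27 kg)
The particle is an electron.

From λ = h/(mv), solve for mass:

m = h/(λv)
m = (6.626 × 10^-34 J·s) / (1.23 × 10^-10 m × 5.89 × 10^6 m/s)
m = 9.15 × 10^-31 kg

Comparing with the listed masses, this is closest to an electron.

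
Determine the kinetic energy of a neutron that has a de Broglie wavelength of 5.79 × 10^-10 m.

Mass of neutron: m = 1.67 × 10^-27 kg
3.92 × 10^-22 J (or 2.45 × 10^-3 eV)

From λ = h/√(2mKE), we solve for KE:

λ² = h²/(2mKE)
KE = h²/(2mλ²)
KE = (6.626 × 10^-34 J·s)² / (2 × 1.67 × 10^-27 kg × (5.79 × 10^-10 m)²)
KE = 3.92 × 10^-22 J
KE = 2.45 × 10^-3 eV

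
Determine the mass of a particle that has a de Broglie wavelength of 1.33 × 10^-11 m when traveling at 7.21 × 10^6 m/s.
6.91 × 10^-30 kg

From the de Broglie relation λ = h/(mv), we solve for m:

m = h/(λv)
m = (6.626 × 10^-34 J·s) / (1.33 × 10^-11 m × 7.21 × 10^6 m/s)
m = 6.91 × 10^-30 kg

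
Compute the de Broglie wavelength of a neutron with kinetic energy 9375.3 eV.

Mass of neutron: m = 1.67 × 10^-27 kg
2.96 × 10^-13 m

Using λ = h/√(2mKE):

First convert KE to Joules: KE = 9375.3 eV = 1.502 × 10^-15 J

λ = h/√(2mKE)
λ = (6.626 × 10^-34 J·s) / √(2 × 1.67 × 10^-27 kg × 1.502 × 10^-15 J)
λ = 2.96 × 10^-13 m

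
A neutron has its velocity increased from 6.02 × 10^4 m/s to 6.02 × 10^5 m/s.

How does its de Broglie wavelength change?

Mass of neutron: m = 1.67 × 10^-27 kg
The wavelength decreases by a factor of 10.

Using λ = h/(mv):

Initial wavelength: λ₁ = h/(mv₁) = 6.59 × 10^-12 m
Final wavelength: λ₂ = h/(mv₂) = 6.59 × 10^-13 m

Since λ ∝ 1/v, when velocity increases by a factor of 10, the wavelength decreases by a factor of 10.

λ₂/λ₁ = v₁/v₂ = 1/10

The wavelength decreases by a factor of 10.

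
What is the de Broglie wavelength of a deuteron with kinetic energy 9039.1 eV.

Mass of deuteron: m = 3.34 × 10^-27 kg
2.13 × 10^-13 m

Using λ = h/√(2mKE):

First convert KE to Joules: KE = 9039.1 eV = 1.448 × 10^-15 J

λ = h/√(2mKE)
λ = (6.626 × 10^-34 J·s) / √(2 × 3.34 × 10^-27 kg × 1.448 × 10^-15 J)
λ = 2.13 × 10^-13 m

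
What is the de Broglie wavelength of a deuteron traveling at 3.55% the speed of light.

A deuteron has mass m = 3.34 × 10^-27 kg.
1.86 × 10^-14 m

Using the de Broglie relation λ = h/(mv):

v = 3.55% × c = 1.064 × 10^7 m/s

λ = h/(mv)
λ = (6.626 × 10^-34 J·s) / (3.34 × 10^-27 kg × 1.064 × 10^7 m/s)
λ = 1.86 × 10^-14 m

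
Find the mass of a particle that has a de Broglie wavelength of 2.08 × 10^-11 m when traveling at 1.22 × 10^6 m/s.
2.61 × 10^-29 kg

From the de Broglie relation λ = h/(mv), we solve for m:

m = h/(λv)
m = (6.626 × 10^-34 J·s) / (2.08 × 10^-11 m × 1.22 × 10^6 m/s)
m = 2.61 × 10^-29 kg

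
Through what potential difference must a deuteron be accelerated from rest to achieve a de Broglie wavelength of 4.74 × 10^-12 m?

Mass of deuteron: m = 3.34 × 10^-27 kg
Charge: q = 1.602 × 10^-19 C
18.3 V

From λ = h/√(2mqV), we solve for V:

λ² = h²/(2mqV)
V = h²/(2mqλ²)
V = (6.626 × 10^-34 J·s)² / (2 × 3.34 × 10^-27 kg × 1.602 × 10^-19 C × (4.74 × 10^-12 m)²)
V = 18.3 V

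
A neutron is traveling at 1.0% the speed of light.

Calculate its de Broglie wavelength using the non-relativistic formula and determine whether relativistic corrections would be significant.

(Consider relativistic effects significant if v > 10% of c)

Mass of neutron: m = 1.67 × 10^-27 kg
No, relativistic corrections are not needed.

Using the non-relativistic de Broglie formula λ = h/(mv):

v = 1.0% × c = 2.998 × 10^6 m/s

λ = h/(mv)
λ = (6.626 × 10^-34 J·s) / (1.67 × 10^-27 kg × 2.998 × 10^6 m/s)
λ = 1.32 × 10^-13 m

Since v = 1.0% of c < 10% of c, relativistic corrections are NOT significant and this non-relativistic result is a good approximation.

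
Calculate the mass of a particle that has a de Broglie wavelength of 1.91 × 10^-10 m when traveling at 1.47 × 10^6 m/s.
2.36 × 10^-30 kg

From the de Broglie relation λ = h/(mv), we solve for m:

m = h/(λv)
m = (6.626 × 10^-34 J·s) / (1.91 × 10^-10 m × 1.47 × 10^6 m/s)
m = 2.36 × 10^-30 kg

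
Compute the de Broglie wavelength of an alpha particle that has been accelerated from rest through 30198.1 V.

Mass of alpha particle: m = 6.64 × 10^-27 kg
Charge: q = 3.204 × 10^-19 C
5.85 × 10^-14 m

When a particle is accelerated through voltage V, it gains kinetic energy KE = qV.

The de Broglie wavelength is then λ = h/√(2mqV):

λ = h/√(2mqV)
λ = (6.626 × 10^-34 J·s) / √(2 × 6.64 × 10^-27 kg × 3.204 × 10^-19 C × 30198.1 V)
λ = 5.85 × 10^-14 m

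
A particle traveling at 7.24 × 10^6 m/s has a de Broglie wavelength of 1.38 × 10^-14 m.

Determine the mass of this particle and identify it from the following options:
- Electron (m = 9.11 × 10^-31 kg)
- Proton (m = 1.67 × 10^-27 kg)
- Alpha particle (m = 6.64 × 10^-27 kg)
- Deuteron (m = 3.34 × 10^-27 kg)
The particle is an alpha particle.

From λ = h/(mv), solve for mass:

m = h/(λv)
m = (6.626 × 10^-34 J·s) / (1.38 × 10^-14 m × 7.24 × 10^6 m/s)
m = 6.63 × 10^-27 kg

Comparing with the listed masses, this is closest to an alpha particle.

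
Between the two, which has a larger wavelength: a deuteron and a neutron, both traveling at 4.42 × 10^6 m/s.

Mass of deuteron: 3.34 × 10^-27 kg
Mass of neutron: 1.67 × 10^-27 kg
The neutron has the longer wavelength.

Using λ = h/(mv), since both particles have the same velocity, the wavelength depends only on mass.

For deuteron: λ₁ = h/(m₁v) = 4.49 × 10^-14 m
For neutron: λ₂ = h/(m₂v) = 8.98 × 10^-14 m

Since λ ∝ 1/m at constant velocity, the lighter particle has the longer wavelength.

The neutron has the longer de Broglie wavelength.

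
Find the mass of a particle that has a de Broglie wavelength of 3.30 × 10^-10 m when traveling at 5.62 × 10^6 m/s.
3.57 × 10^-31 kg

From the de Broglie relation λ = h/(mv), we solve for m:

m = h/(λv)
m = (6.626 × 10^-34 J·s) / (3.30 × 10^-10 m × 5.62 × 10^6 m/s)
m = 3.57 × 10^-31 kg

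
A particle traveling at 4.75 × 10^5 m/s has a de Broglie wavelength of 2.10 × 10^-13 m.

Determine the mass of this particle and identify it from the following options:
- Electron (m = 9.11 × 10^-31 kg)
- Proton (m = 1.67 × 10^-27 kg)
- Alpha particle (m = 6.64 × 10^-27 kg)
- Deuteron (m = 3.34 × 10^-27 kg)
The particle is an alpha particle.

From λ = h/(mv), solve for mass:

m = h/(λv)
m = (6.626 × 10^-34 J·s) / (2.10 × 10^-13 m × 4.75 × 10^5 m/s)
m = 6.64 × 10^-27 kg

Comparing with the listed masses, this is closest to an alpha particle.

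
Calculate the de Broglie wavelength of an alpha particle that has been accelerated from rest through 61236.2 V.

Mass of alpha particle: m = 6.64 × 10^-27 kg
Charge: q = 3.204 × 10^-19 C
4.10 × 10^-14 m

When a particle is accelerated through voltage V, it gains kinetic energy KE = qV.

The de Broglie wavelength is then λ = h/√(2mqV):

λ = h/√(2mqV)
λ = (6.626 × 10^-34 J·s) / √(2 × 6.64 × 10^-27 kg × 3.204 × 10^-19 C × 61236.2 V)
λ = 4.10 × 10^-14 m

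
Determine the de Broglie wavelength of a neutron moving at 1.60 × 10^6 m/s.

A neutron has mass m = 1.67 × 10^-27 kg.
2.48 × 10^-13 m

Using the de Broglie relation λ = h/(mv):

λ = h/(mv)
λ = (6.626 × 10^-34 J·s) / (1.67 × 10^-27 kg × 1.60 × 10^6 m/s)
λ = 2.48 × 10^-13 m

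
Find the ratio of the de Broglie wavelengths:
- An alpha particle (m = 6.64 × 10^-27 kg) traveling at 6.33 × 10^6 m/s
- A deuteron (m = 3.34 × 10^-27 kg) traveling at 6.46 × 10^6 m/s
λ₁/λ₂ = 0.513

Using λ = h/(mv):

λ₁ = h/(m₁v₁) = 1.58 × 10^-14 m
λ₂ = h/(m₂v₂) = 3.07 × 10^-14 m

Ratio λ₁/λ₂ = (m₂v₂)/(m₁v₁)
         = (3.34 × 10^-27 kg × 6.46 × 10^6 m/s) / (6.64 × 10^-27 kg × 6.33 × 10^6 m/s)
         = 0.513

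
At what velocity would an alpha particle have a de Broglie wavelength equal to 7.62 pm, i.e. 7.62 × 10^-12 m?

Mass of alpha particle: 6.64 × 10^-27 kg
1.31 × 10^4 m/s

From λ = h/(mv), solve for v:

v = h/(mλ)
v = (6.626 × 10^-34 J·s) / (6.64 × 10^-27 kg × 7.62 × 10^-12 m)
v = 1.31 × 10^4 m/s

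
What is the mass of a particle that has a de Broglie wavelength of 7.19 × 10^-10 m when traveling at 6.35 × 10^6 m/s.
1.45 × 10^-31 kg

From the de Broglie relation λ = h/(mv), we solve for m:

m = h/(λv)
m = (6.626 × 10^-34 J·s) / (7.19 × 10^-10 m × 6.35 × 10^6 m/s)
m = 1.45 × 10^-31 kg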